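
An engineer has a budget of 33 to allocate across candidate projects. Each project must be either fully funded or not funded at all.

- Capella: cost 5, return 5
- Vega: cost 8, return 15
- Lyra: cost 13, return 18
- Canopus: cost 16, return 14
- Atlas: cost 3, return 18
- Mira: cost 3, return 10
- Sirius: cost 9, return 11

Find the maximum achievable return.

Capella + Lyra + Atlas + Mira + Sirius: cost 5 + 13 + 3 + 3 + 9 = 33 ≤ 33, return 5 + 18 + 18 + 10 + 11 = 62.
Capella + Vega + Lyra + Atlas + Mira: cost 5 + 8 + 13 + 3 + 3 = 32 ≤ 33, return 5 + 15 + 18 + 18 + 10 = 66.
Vega + Lyra + Atlas + Sirius: cost 8 + 13 + 3 + 9 = 33 ≤ 33, return 15 + 18 + 18 + 11 = 62.
Best is Capella, Vega, Lyra, Atlas, and Mira with total return 66.

66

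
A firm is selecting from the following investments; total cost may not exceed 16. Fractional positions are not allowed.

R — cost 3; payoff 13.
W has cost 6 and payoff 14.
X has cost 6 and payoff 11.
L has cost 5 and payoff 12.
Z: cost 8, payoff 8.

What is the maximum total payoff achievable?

39

Allowing fractional choices, the relaxed optimum would be about 42.7, but investments are indivisible.
R + W + L: cost 3 + 6 + 5 = 14 ≤ 16, payoff 13 + 14 + 12 = 39.
R + W + X: cost 3 + 6 + 6 = 15 ≤ 16, payoff 13 + 14 + 11 = 38.
R + X + L: cost 3 + 6 + 5 = 14 ≤ 16, payoff 13 + 11 + 12 = 36.
Best is R, W, and L with total payoff 39.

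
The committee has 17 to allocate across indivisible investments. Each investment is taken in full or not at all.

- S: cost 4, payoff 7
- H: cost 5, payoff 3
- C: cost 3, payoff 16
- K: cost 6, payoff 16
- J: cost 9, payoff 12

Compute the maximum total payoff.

39

Treat it as a binary knapsack problem.
Allowing fractional choices, the relaxed optimum would be about 44.3, but investments are indivisible.
S + C + J: cost 4 + 3 + 9 = 16 ≤ 17, payoff 7 + 16 + 12 = 35.
S + C + K: cost 4 + 3 + 6 = 13 ≤ 17, payoff 7 + 16 + 16 = 39.
H + C + K: cost 5 + 3 + 6 = 14 ≤ 17, payoff 3 + 16 + 16 = 35.
Best is S, C, and K with total payoff 39.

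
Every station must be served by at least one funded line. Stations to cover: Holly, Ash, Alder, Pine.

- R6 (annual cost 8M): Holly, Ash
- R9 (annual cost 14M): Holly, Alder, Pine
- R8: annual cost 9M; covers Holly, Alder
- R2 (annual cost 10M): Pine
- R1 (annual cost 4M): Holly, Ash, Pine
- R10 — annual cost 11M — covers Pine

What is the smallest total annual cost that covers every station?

This is a weighted set-cover instance.
Choose R8 and R1: together they cover Holly, Ash, Alder, Pine — every station.
Total annual cost: 9 + 4 = 13.
No cover costs less than 13.

13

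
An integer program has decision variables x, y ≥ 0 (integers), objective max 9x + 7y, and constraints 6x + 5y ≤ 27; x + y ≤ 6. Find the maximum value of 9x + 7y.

Relaxing integrality, the LP optimum is 40.50 at (x,y) = (4.5, 0), which is not an integer point.
(x,y)=(2,3): 6·2+5·3=27≤27, 1·2+1·3=5≤6, objective 39.
(x,y)=(1,4): 6·1+5·4=26≤27, 1·1+1·4=5≤6, objective 37.
(x,y)=(4,0): 6·4+5·0=24≤27, 1·4+1·0=4≤6, objective 36.
No feasible integer point exceeds 39.

39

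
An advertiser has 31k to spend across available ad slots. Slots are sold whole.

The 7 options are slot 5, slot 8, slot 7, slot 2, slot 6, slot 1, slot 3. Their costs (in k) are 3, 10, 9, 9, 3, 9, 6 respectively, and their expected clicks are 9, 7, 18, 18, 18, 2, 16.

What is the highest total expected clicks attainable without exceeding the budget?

slot 7 + slot 2 + slot 6 + slot 3: cost 9 + 9 + 3 + 6 = 27 ≤ 31, expected clicks 18 + 18 + 18 + 16 = 70.
slot 5 + slot 7 + slot 2 + slot 6 + slot 3: cost 3 + 9 + 9 + 3 + 6 = 30 ≤ 31, expected clicks 9 + 18 + 18 + 18 + 16 = 79.
Best is slot 5, slot 7, slot 2, slot 6, and slot 3 with total expected clicks 79.

79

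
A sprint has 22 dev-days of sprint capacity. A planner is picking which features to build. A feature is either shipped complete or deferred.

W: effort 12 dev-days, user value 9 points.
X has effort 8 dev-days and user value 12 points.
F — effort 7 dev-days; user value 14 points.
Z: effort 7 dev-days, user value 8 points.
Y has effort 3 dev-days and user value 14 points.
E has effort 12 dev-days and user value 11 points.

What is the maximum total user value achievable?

W + F + Y: effort 12 + 7 + 3 = 22 ≤ 22, user value 9 + 14 + 14 = 37.
X + F + Y: effort 8 + 7 + 3 = 18 ≤ 22, user value 12 + 14 + 14 = 40.
F + Y + E: effort 7 + 3 + 12 = 22 ≤ 22, user value 14 + 14 + 11 = 39.
Best is X, F, and Y with total user value 40.

40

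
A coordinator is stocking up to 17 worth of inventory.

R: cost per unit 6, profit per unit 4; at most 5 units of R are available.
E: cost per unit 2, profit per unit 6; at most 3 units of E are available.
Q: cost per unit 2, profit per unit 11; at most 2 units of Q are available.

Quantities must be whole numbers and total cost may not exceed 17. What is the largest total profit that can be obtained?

This is a bounded integer knapsack.
Q has the best ratio (11/2); taking only Q gives at most 2×11 = 22 (stopped by the supply cap of 2).
Mixing does better — 1×R, 3×E, and 2×Q: cost 16 ≤ 17, profit 1·4 + 3·6 + 2·11 = 44.

44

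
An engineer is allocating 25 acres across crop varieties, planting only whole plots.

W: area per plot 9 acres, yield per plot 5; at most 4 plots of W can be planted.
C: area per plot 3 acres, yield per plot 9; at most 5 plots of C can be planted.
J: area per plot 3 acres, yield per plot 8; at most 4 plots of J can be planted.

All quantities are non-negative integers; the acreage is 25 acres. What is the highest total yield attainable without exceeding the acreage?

This is a bounded integer knapsack.
Take 5×C and 3×J: area 24 ≤ 25, yield 5·9 + 3·8 = 69.
C has the best ratio (9/3) and is taken to its limit of 5; remaining capacity is filled optimally with the others.

69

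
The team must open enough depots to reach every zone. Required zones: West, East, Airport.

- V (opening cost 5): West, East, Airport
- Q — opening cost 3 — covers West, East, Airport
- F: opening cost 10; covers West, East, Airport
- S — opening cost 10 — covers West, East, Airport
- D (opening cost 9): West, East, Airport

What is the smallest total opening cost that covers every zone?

3

This is an integer covering problem.
Q alone covers West, East, Airport — every zone.
Total opening cost: 3.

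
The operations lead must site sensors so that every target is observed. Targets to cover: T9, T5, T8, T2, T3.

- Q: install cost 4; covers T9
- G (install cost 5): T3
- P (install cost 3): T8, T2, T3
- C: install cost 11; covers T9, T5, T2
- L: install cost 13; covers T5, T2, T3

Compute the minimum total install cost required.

14

The greedy cost-per-new-target heuristic would pick P, Q, and C for 18, but a cheaper cover exists.
Choose P and C: together they cover T9, T5, T8, T2, T3 — every target.
Total install cost: 3 + 11 = 14.
No cover costs less than 14.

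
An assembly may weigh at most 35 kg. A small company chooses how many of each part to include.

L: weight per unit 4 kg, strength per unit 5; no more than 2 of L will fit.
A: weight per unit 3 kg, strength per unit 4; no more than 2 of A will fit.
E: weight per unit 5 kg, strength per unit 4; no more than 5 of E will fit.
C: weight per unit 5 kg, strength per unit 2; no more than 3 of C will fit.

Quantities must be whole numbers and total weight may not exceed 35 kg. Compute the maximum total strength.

2×L, 2×A, and 4×E: weight 34 ≤ 35, strength 2·5 + 2·4 + 4·4 = 34.
1×L, 2×A, and 5×E: weight 35 ≤ 35, strength 1·5 + 2·4 + 5·4 = 33.
Best is 34.

34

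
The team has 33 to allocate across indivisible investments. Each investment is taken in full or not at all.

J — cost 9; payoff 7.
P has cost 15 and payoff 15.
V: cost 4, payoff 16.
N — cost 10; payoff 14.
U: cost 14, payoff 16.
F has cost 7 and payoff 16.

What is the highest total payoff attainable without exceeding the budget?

Allowing fractional choices, the relaxed optimum would be about 59.7, but investments are indivisible.
V + U + F: cost 4 + 14 + 7 = 25 ≤ 33, payoff 16 + 16 + 16 = 48.
J + V + N + F: cost 9 + 4 + 10 + 7 = 30 ≤ 33, payoff 7 + 16 + 14 + 16 = 53.
Best is J, V, N, and F with total payoff 53.

53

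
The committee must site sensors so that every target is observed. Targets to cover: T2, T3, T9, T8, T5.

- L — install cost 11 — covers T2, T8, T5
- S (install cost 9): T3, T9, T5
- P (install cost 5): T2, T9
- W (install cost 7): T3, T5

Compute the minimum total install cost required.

The greedy cost-per-new-target heuristic would pick P, W, and L for 23, but a cheaper cover exists.
Choose L and S: together they cover T2, T3, T9, T8, T5 — every target.
Total install cost: 11 + 9 = 20.
No cover costs less than 20.

20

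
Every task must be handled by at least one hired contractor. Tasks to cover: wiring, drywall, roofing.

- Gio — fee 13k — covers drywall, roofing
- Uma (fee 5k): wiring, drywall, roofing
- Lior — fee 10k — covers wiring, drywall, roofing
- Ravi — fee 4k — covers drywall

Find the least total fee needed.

5

Uma alone covers wiring, drywall, roofing — every task.
Total fee: 5.
No cover costs less than 5.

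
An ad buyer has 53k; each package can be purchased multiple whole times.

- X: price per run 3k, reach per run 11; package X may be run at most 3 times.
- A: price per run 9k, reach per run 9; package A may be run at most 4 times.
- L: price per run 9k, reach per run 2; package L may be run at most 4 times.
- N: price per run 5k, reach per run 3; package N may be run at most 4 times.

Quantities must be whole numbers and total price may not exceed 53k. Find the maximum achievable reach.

72

X has the best ratio (11/3); taking only X gives at most 3×11 = 33 (stopped by the supply cap of 3).
Mixing does better — 3×X, 4×A, and 1×N: price 50 ≤ 53, reach 3·11 + 4·9 + 1·3 = 72.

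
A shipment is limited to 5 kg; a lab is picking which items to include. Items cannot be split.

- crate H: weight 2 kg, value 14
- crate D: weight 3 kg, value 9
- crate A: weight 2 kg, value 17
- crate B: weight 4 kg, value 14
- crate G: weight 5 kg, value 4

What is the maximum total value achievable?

31

Take crate H and crate A: weight 2 + 2 = 4 ≤ 5, value 14 + 17 = 31.
No other feasible combination does better.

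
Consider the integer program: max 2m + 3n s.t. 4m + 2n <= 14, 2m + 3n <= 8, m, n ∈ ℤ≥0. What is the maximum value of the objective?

8

(m,n)=(1,2) is feasible, giving 8.
(m,n)=(2,1) is feasible, giving 7.
(m,n)=(0,2) is feasible, giving 6.
(m,n)=(1,1) is feasible, giving 5.
Maximum is 8 at (m,n)=(1,2).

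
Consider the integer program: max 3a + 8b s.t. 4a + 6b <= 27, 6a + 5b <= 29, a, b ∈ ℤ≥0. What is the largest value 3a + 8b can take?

32

(a,b)=(0,4): 4·0+6·4=24≤27, 6·0+5·4=20≤29, objective 32.
(a,b)=(1,3): 4·1+6·3=22≤27, 6·1+5·3=21≤29, objective 27.
(a,b)=(0,3): 4·0+6·3=18≤27, 6·0+5·3=15≤29, objective 24.
Maximum is 32 at (a,b)=(0,4).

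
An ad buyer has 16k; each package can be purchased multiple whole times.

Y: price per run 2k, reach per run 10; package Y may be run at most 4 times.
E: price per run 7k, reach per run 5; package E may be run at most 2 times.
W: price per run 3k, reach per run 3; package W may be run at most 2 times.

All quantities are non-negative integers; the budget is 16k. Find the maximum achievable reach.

46

Y has the best ratio (10/2); taking only Y gives at most 4×10 = 40 (stopped by the supply cap of 4).
Mixing does better — 4×Y and 2×W: price 14 ≤ 16, reach 4·10 + 2·3 = 46.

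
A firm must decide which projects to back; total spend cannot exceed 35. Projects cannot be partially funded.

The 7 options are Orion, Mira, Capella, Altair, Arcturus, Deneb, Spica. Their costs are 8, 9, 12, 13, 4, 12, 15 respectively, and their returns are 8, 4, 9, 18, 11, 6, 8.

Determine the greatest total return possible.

41

This is a 0-1 knapsack instance.
Allowing fractional choices, the relaxed optimum would be about 44.5, but projects are indivisible.
Capella + Altair + Arcturus: cost 12 + 13 + 4 = 29 ≤ 35, return 9 + 18 + 11 = 38.
Orion + Mira + Altair + Arcturus: cost 8 + 9 + 13 + 4 = 34 ≤ 35, return 8 + 4 + 18 + 11 = 41.
Orion + Altair + Arcturus: cost 8 + 13 + 4 = 25 ≤ 35, return 8 + 18 + 11 = 37.
Best is Orion, Mira, Altair, and Arcturus with total return 41.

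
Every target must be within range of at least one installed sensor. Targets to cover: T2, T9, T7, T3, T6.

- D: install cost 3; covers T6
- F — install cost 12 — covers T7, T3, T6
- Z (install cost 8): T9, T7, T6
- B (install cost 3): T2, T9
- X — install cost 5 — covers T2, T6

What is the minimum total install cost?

15

The greedy cost-per-new-target heuristic would pick B, D, and F for 18, but a cheaper cover exists.
Choose F and B: together they cover T2, T9, T7, T3, T6 — every target.
Total install cost: 12 + 3 = 15.
No cover costs less than 15.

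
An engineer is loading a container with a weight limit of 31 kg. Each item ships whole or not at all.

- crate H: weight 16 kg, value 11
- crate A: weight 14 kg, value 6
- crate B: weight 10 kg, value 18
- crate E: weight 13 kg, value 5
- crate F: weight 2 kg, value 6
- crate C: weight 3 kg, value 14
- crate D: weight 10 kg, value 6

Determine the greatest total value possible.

crate A + crate B + crate F + crate C: weight 14 + 10 + 2 + 3 = 29 ≤ 31, value 6 + 18 + 6 + 14 = 44.
crate H + crate B + crate F + crate C: weight 16 + 10 + 2 + 3 = 31 ≤ 31, value 11 + 18 + 6 + 14 = 49.
crate B + crate F + crate C + crate D: weight 10 + 2 + 3 + 10 = 25 ≤ 31, value 18 + 6 + 14 + 6 = 44.
Best is crate H, crate B, crate F, and crate C with total value 49.

49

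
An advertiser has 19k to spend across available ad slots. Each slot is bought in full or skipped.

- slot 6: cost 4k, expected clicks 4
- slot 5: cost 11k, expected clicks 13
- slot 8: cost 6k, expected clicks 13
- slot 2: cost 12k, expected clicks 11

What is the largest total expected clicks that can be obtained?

This is an integer program with binary decision variables.
Take slot 5 and slot 8: cost 11 + 6 = 17 ≤ 19, expected clicks 13 + 13 = 26.
No other feasible combination does better.

26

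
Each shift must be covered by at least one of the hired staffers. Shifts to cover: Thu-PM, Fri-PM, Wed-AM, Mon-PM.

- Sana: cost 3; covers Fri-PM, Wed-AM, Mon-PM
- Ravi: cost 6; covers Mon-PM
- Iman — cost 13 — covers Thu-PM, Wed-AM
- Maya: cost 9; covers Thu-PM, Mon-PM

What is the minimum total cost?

This is an integer covering problem.
Choose Sana and Maya: together they cover Thu-PM, Fri-PM, Wed-AM, Mon-PM — every shift.
Total cost: 3 + 9 = 12.
No cover costs less than 12.

12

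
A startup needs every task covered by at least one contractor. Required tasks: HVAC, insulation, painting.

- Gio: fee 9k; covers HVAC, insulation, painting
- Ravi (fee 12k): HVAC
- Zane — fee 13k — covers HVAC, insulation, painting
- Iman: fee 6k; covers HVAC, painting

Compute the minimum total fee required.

This is an integer covering problem.
Gio alone covers HVAC, insulation, painting — every task.
Total fee: 9.
No cover costs less than 9.

9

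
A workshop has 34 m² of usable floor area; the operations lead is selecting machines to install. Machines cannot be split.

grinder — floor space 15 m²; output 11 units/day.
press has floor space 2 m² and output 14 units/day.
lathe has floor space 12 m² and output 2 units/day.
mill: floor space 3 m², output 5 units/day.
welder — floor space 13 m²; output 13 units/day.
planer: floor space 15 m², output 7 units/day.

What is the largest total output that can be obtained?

Treat it as a binary knapsack problem.
press + mill + welder + planer: floor space 2 + 3 + 13 + 15 = 33 ≤ 34, output 14 + 5 + 13 + 7 = 39.
grinder + press + welder: floor space 15 + 2 + 13 = 30 ≤ 34, output 11 + 14 + 13 = 38.
grinder + press + mill + welder: floor space 15 + 2 + 3 + 13 = 33 ≤ 34, output 11 + 14 + 5 + 13 = 43.
Best is grinder, press, mill, and welder with total output 43.

43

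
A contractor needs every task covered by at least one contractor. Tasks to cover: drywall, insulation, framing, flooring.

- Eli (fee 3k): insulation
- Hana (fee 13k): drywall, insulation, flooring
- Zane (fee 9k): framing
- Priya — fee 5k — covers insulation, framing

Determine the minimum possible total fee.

This is a weighted set-cover instance.
Choose Hana and Priya: together they cover drywall, insulation, framing, flooring — every task.
Total fee: 13 + 5 = 18.

18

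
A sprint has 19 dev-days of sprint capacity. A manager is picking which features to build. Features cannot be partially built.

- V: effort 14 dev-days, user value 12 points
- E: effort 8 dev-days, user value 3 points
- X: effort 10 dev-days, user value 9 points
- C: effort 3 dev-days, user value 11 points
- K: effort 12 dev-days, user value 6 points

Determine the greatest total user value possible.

23

Treat it as a binary knapsack problem.
Allowing fractional choices, the relaxed optimum would be about 25.1, but features are indivisible.
V + C: effort 14 + 3 = 17 ≤ 19, user value 12 + 11 = 23.
X + C: effort 10 + 3 = 13 ≤ 19, user value 9 + 11 = 20.
C + K: effort 3 + 12 = 15 ≤ 19, user value 11 + 6 = 17.
Best is V and C with total user value 23.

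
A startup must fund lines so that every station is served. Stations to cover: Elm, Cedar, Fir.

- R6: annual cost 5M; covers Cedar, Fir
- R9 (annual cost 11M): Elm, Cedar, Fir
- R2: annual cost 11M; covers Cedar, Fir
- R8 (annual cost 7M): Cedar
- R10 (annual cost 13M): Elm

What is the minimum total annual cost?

11

This is a weighted set-cover instance.
The greedy cost-per-new-station heuristic would pick R6 and R9 for 16, but a cheaper cover exists.
R9 alone covers Elm, Cedar, Fir — every station.
Total annual cost: 11.
No cover costs less than 11.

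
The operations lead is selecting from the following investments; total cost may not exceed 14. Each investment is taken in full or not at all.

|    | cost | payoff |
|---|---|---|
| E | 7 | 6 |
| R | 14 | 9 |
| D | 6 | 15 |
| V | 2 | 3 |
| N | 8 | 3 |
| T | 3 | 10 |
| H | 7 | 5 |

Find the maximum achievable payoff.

28

Allowing fractional choices, the relaxed optimum would be about 30.6, but investments are indivisible.
D + V + T: cost 6 + 2 + 3 = 11 ≤ 14, payoff 15 + 3 + 10 = 28.
D + T: cost 6 + 3 = 9 ≤ 14, payoff 15 + 10 = 25.
Best is D, V, and T with total payoff 28.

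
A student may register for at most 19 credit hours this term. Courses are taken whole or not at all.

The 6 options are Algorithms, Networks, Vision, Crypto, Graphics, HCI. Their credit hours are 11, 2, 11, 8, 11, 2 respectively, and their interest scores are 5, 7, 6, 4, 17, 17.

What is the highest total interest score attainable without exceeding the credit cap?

Treat it as a binary knapsack problem.
Allowing fractional choices, the relaxed optimum would be about 43.2, but courses are indivisible.
Networks + Graphics + HCI: credit hours 2 + 11 + 2 = 15 ≤ 19, interest score 7 + 17 + 17 = 41.
Graphics + HCI: credit hours 11 + 2 = 13 ≤ 19, interest score 17 + 17 = 34.
Networks + Vision + HCI: credit hours 2 + 11 + 2 = 15 ≤ 19, interest score 7 + 6 + 17 = 30.
Best is Networks, Graphics, and HCI with total interest score 41.

41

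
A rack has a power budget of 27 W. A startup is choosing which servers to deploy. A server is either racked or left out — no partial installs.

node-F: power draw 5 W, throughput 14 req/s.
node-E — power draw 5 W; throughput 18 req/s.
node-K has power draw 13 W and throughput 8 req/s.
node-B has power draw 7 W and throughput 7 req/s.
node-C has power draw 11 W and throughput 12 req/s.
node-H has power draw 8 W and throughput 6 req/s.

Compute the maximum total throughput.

45

Allowing fractional choices, the relaxed optimum would be about 50.0, but servers are indivisible.
node-F + node-E + node-B + node-H: power draw 5 + 5 + 7 + 8 = 25 ≤ 27, throughput 14 + 18 + 7 + 6 = 45.
node-F + node-E + node-C: power draw 5 + 5 + 11 = 21 ≤ 27, throughput 14 + 18 + 12 = 44.
Best is node-F, node-E, node-B, and node-H with total throughput 45.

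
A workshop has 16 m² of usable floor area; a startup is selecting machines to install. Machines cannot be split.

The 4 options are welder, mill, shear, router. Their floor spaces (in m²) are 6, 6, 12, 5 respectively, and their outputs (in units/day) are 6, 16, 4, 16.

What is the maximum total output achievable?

Treat it as a binary knapsack problem.
Allowing fractional choices, the relaxed optimum would be about 37.0, but machines are indivisible.
welder + router: floor space 6 + 5 = 11 ≤ 16, output 6 + 16 = 22.
welder + mill: floor space 6 + 6 = 12 ≤ 16, output 6 + 16 = 22.
mill + router: floor space 6 + 5 = 11 ≤ 16, output 16 + 16 = 32.
Best is mill and router with total output 32.

32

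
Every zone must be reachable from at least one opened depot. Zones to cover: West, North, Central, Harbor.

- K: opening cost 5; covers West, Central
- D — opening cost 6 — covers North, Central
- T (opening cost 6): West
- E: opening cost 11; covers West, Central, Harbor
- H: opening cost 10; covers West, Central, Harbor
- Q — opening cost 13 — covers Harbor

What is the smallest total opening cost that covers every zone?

16

The greedy cost-per-new-zone heuristic would pick K, D, and H for 21, but a cheaper cover exists.
Choose D and H: together they cover West, North, Central, Harbor — every zone.
Total opening cost: 6 + 10 = 16.
No cover costs less than 16.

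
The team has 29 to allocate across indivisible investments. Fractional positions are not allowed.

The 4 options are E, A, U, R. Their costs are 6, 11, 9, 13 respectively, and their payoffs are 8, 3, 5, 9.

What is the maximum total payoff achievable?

22

Allowing fractional choices, the relaxed optimum would be about 22.3, but investments are indivisible.
E + R: cost 6 + 13 = 19 ≤ 29, payoff 8 + 9 = 17.
E + A + U: cost 6 + 11 + 9 = 26 ≤ 29, payoff 8 + 3 + 5 = 16.
E + U + R: cost 6 + 9 + 13 = 28 ≤ 29, payoff 8 + 5 + 9 = 22.
Best is E, U, and R with total payoff 22.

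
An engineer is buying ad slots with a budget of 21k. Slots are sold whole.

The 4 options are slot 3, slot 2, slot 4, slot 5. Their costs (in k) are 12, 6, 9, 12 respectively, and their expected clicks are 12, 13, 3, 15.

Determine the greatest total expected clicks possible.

Allowing fractional choices, the relaxed optimum would be about 31.0, but ad slots are indivisible.
slot 4 + slot 5: cost 9 + 12 = 21 ≤ 21, expected clicks 3 + 15 = 18.
slot 3 + slot 2: cost 12 + 6 = 18 ≤ 21, expected clicks 12 + 13 = 25.
slot 2 + slot 5: cost 6 + 12 = 18 ≤ 21, expected clicks 13 + 15 = 28.
Best is slot 2 and slot 5 with total expected clicks 28.

28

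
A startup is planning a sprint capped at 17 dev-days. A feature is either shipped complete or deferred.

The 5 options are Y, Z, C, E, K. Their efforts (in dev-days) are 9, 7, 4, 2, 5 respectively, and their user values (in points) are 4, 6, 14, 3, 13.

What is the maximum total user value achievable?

33

Allowing fractional choices, the relaxed optimum would be about 35.1, but features are indivisible.
C + E + K: effort 4 + 2 + 5 = 11 ≤ 17, user value 14 + 3 + 13 = 30.
C + K: effort 4 + 5 = 9 ≤ 17, user value 14 + 13 = 27.
Z + C + K: effort 7 + 4 + 5 = 16 ≤ 17, user value 6 + 14 + 13 = 33.
Best is Z, C, and K with total user value 33.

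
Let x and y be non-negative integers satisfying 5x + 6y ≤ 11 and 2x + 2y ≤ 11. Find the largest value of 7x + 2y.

14

Relaxing integrality, the LP optimum is 15.40 at (x,y) = (2.2, 0), which is not an integer point.
(x,y)=(2,0): 5·2+6·0=10≤11, 2·2+2·0=4≤11, objective 14.
(x,y)=(1,1): 5·1+6·1=11≤11, 2·1+2·1=4≤11, objective 9.
(x,y)=(1,0): 5·1+6·0=5≤11, 2·1+2·0=2≤11, objective 7.
Maximum is 14 at (x,y)=(2,0).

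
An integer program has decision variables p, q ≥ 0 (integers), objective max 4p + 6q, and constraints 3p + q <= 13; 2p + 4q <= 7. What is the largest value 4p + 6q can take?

Relaxing integrality, the LP optimum is 14.00 at (p,q) = (3.5, 0), which is not an integer point.
(p,q)=(3,0): 3·3+1·0=9≤13, 2·3+4·0=6≤7, objective 12.
(p,q)=(2,0): 3·2+1·0=6≤13, 2·2+4·0=4≤7, objective 8.
Maximum is 12 at (p,q)=(3,0).

12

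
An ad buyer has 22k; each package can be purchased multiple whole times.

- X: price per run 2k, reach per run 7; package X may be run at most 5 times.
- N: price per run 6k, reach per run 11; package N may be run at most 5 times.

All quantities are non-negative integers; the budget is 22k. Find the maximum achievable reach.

57

This is a bounded integer knapsack.
4×X and 2×N: price 20 ≤ 22, reach 4·7 + 2·11 = 50.
5×X and 2×N: price 22 ≤ 22, reach 5·7 + 2·11 = 57.
Best is 57.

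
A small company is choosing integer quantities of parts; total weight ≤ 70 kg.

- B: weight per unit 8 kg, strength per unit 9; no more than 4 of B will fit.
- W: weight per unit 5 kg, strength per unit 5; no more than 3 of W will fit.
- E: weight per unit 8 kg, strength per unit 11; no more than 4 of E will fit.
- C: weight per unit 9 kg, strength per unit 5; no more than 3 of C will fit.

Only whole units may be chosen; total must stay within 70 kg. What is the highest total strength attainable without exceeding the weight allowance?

4×B, 1×W, and 4×E: weight 69 ≤ 70, strength 4·9 + 1·5 + 4·11 = 85.
3×B, 1×W, 4×E, and 1×C: weight 70 ≤ 70, strength 3·9 + 1·5 + 4·11 + 1·5 = 81.
Best is 85.

85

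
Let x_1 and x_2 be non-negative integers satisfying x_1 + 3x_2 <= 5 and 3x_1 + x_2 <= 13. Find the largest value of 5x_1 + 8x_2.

Relaxing integrality, the LP optimum is 23.25 at (x_1,x_2) = (4.25, 0.25), which is not an integer point.
(x_1,x_2)=(4,0): 1·4+3·0=4≤5, 3·4+1·0=12≤13, objective 20.
(x_1,x_2)=(3,0): 1·3+3·0=3≤5, 3·3+1·0=9≤13, objective 15.
Maximum is 20 at (x_1,x_2)=(4,0).

20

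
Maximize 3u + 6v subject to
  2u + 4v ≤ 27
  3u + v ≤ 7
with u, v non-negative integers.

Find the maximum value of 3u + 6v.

36

The continuous relaxation peaks at (0, 6.75) with value 40.50; rounding to a feasible lattice point costs some objective.
(u,v)=(0,6): 2·0+4·6=24≤27, 3·0+1·6=6≤7, objective 36.
(u,v)=(0,5): 2·0+4·5=20≤27, 3·0+1·5=5≤7, objective 30.
The best lattice point is (0,6), giving 36.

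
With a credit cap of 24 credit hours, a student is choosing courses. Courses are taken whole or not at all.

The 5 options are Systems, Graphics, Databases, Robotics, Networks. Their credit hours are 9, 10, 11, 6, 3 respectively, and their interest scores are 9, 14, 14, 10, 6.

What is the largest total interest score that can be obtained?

34

Allowing fractional choices, the relaxed optimum would be about 36.4, but courses are indivisible.
Graphics + Robotics + Networks: credit hours 10 + 6 + 3 = 19 ≤ 24, interest score 14 + 10 + 6 = 30.
Graphics + Databases + Networks: credit hours 10 + 11 + 3 = 24 ≤ 24, interest score 14 + 14 + 6 = 34.
Best is Graphics, Databases, and Networks with total interest score 34.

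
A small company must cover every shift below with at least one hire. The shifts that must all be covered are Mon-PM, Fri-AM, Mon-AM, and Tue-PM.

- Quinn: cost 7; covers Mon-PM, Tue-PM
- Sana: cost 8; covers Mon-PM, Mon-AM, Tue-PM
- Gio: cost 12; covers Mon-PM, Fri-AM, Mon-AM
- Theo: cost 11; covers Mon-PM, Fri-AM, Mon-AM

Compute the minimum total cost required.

18

The greedy cost-per-new-shift heuristic would pick Sana and Theo for 19, but a cheaper cover exists.
Choose Quinn and Theo: together they cover Mon-PM, Fri-AM, Mon-AM, Tue-PM — every shift.
Total cost: 7 + 11 = 18.
No cover costs less than 18.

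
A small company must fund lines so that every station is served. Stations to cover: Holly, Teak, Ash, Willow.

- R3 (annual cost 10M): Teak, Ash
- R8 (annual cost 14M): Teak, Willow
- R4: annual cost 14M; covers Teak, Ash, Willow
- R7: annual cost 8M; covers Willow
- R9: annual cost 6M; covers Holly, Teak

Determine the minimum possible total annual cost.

Choose R4 and R9: together they cover Holly, Teak, Ash, Willow — every station.
Total annual cost: 14 + 6 = 20.
No cover costs less than 20.

20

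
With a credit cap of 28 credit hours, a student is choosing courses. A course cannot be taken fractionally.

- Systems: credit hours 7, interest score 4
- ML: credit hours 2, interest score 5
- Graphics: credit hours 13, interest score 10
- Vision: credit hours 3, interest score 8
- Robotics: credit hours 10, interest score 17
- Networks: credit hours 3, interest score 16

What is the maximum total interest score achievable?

Take Systems, ML, Vision, Robotics, and Networks: credit hours 7 + 2 + 3 + 10 + 3 = 25 ≤ 28, interest score 4 + 5 + 8 + 17 + 16 = 50.
No other feasible combination does better.

50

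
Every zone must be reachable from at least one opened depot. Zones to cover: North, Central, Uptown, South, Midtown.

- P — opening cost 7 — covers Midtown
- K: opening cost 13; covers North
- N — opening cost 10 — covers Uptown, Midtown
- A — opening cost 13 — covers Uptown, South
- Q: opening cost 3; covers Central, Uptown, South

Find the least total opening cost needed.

23

Choose P, K, and Q: together they cover North, Central, Uptown, South, Midtown — every zone.
Total opening cost: 7 + 13 + 3 = 23.
No cover costs less than 23.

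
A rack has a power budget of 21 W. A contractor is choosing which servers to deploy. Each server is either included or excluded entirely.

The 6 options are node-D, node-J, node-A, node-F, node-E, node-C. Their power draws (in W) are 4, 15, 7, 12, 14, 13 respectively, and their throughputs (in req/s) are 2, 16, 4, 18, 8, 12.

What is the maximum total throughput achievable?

22

This is a 0-1 knapsack instance.
Allowing fractional choices, the relaxed optimum would be about 27.6, but servers are indivisible.
node-A + node-F: power draw 7 + 12 = 19 ≤ 21, throughput 4 + 18 = 22.
node-F: power draw 12 ≤ 21, throughput 18.
node-D + node-F: power draw 4 + 12 = 16 ≤ 21, throughput 2 + 18 = 20.
Best is node-A and node-F with total throughput 22.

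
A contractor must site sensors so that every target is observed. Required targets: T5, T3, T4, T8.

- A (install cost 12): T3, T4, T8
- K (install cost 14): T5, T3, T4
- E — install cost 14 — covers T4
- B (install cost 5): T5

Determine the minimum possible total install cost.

17

Choose A and B: together they cover T5, T3, T4, T8 — every target.
Total install cost: 12 + 5 = 17.
No cover costs less than 17.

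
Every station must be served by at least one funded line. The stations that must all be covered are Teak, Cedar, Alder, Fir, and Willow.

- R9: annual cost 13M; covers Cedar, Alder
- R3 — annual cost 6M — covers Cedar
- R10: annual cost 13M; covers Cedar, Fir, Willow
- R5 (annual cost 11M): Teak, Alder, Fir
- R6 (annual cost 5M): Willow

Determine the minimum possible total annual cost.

This is a weighted set-cover instance.
Choose R3, R5, and R6: together they cover Teak, Cedar, Alder, Fir, Willow — every station.
Total annual cost: 6 + 11 + 5 = 22.
No cover costs less than 22.

22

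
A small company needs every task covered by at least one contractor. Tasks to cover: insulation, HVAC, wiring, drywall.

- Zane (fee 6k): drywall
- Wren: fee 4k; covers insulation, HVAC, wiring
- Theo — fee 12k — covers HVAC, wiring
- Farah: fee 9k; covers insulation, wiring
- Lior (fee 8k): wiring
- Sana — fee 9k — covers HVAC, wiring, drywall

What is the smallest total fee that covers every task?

10

Choose Zane and Wren: together they cover insulation, HVAC, wiring, drywall — every task.
Total fee: 6 + 4 = 10.
No cover costs less than 10.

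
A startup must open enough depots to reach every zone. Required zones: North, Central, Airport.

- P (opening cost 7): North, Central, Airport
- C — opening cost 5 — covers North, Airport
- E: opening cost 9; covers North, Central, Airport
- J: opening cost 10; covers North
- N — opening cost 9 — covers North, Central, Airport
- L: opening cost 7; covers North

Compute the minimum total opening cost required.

7

P alone covers North, Central, Airport — every zone.
Total opening cost: 7.
No cover costs less than 7.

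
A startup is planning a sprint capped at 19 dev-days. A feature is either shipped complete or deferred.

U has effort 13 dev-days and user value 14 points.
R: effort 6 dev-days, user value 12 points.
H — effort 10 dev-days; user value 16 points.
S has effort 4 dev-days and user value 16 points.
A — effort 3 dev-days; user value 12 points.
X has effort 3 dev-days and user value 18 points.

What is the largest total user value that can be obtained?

58

H + S + X: effort 10 + 4 + 3 = 17 ≤ 19, user value 16 + 16 + 18 = 50.
R + S + A + X: effort 6 + 4 + 3 + 3 = 16 ≤ 19, user value 12 + 16 + 12 + 18 = 58.
Best is R, S, A, and X with total user value 58.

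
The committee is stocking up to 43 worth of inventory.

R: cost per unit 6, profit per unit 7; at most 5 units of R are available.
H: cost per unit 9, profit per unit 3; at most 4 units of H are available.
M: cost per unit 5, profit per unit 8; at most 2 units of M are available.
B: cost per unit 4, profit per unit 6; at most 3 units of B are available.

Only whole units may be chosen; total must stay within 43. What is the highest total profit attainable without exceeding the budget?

56

M has the best ratio (8/5); taking only M gives at most 2×8 = 16 (stopped by the supply cap of 2).
Mixing does better — 4×R, 2×M, and 2×B: cost 42 ≤ 43, profit 4·7 + 2·8 + 2·6 = 56.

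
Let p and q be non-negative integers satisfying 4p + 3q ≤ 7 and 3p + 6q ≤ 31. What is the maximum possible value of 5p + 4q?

9

(p,q)=(1,1): 4·1+3·1=7≤7, 3·1+6·1=9≤31, objective 9.
(p,q)=(0,2): 4·0+3·2=6≤7, 3·0+6·2=12≤31, objective 8.
(p,q)=(1,0): 4·1+3·0=4≤7, 3·1+6·0=3≤31, objective 5.
(p,q)=(0,1): 4·0+3·1=3≤7, 3·0+6·1=6≤31, objective 4.
The best lattice point is (1,1), giving 9.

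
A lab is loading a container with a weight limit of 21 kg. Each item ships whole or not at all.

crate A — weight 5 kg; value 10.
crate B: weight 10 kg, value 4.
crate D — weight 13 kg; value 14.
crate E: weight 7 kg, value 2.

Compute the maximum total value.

24

crate D: weight 13 ≤ 21, value 14.
crate A + crate D: weight 5 + 13 = 18 ≤ 21, value 10 + 14 = 24.
crate D + crate E: weight 13 + 7 = 20 ≤ 21, value 14 + 2 = 16.
Best is crate A and crate D with total value 24.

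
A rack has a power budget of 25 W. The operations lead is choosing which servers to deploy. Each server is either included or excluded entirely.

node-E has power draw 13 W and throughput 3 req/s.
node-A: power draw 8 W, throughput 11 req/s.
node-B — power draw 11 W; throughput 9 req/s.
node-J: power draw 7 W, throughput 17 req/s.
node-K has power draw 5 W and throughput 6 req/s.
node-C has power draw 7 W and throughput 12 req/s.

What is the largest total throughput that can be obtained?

40

Treat it as a binary knapsack problem.
Take node-A, node-J, and node-C: power draw 8 + 7 + 7 = 22 ≤ 25, throughput 11 + 17 + 12 = 40.
No other feasible combination does better.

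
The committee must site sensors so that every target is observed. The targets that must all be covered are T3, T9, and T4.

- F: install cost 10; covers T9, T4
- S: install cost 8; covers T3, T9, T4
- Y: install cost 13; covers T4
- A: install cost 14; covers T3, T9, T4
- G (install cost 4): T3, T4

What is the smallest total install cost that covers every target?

This is a weighted set-cover instance.
The greedy cost-per-new-target heuristic would pick G and S for 12, but a cheaper cover exists.
S alone covers T3, T9, T4 — every target.
Total install cost: 8.
No cover costs less than 8.

8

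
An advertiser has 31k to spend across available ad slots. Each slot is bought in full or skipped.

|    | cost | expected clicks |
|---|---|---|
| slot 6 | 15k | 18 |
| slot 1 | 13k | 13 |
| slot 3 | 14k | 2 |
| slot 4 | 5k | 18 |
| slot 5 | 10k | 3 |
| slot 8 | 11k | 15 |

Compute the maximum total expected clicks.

slot 6 + slot 4 + slot 8: cost 15 + 5 + 11 = 31 ≤ 31, expected clicks 18 + 18 + 15 = 51.
slot 1 + slot 4 + slot 8: cost 13 + 5 + 11 = 29 ≤ 31, expected clicks 13 + 18 + 15 = 46.
slot 6 + slot 4 + slot 5: cost 15 + 5 + 10 = 30 ≤ 31, expected clicks 18 + 18 + 3 = 39.
Best is slot 6, slot 4, and slot 8 with total expected clicks 51.

51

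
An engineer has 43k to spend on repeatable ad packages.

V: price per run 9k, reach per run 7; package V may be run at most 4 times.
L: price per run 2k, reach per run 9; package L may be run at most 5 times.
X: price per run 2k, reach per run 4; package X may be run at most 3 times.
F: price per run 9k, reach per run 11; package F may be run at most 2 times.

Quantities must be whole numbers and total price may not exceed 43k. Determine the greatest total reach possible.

86

This is a bounded integer knapsack.
L has the best ratio (9/2); taking only L gives at most 5×9 = 45 (stopped by the supply cap of 5).
Mixing does better — 1×V, 5×L, 3×X, and 2×F: price 43 ≤ 43, reach 1·7 + 5·9 + 3·4 + 2·11 = 86.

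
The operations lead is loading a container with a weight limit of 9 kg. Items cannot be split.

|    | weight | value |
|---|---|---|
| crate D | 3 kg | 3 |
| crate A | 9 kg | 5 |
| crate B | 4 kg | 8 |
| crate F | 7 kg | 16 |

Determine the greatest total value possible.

Allowing fractional choices, the relaxed optimum would be about 20.0, but items are indivisible.
crate D + crate B: weight 3 + 4 = 7 ≤ 9, value 3 + 8 = 11.
crate B: weight 4 ≤ 9, value 8.
crate F: weight 7 ≤ 9, value 16.
Best is crate F with total value 16.

16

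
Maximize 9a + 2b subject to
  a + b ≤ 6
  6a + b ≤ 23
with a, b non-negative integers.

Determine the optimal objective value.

33

(a,b)=(3,3) is feasible, giving 33.
(a,b)=(3,2) is feasible, giving 31.
No feasible integer point exceeds 33.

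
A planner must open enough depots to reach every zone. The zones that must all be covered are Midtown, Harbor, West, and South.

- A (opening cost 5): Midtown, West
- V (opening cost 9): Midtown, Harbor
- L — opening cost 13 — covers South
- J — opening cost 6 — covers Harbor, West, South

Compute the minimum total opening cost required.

Choose A and J: together they cover Midtown, Harbor, West, South — every zone.
Total opening cost: 5 + 6 = 11.
No cover costs less than 11.

11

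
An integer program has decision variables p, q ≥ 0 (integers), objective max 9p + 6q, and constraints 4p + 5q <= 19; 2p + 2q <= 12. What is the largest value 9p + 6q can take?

The continuous relaxation peaks at (4.75, 0) with value 42.75; rounding to a feasible lattice point costs some objective.
(p,q)=(4,0): 4·4+5·0=16≤19, 2·4+2·0=8≤12, objective 36.
(p,q)=(3,1): 4·3+5·1=17≤19, 2·3+2·1=8≤12, objective 33.
(p,q)=(3,0): 4·3+5·0=12≤19, 2·3+2·0=6≤12, objective 27.
Maximum is 36 at (p,q)=(4,0).

36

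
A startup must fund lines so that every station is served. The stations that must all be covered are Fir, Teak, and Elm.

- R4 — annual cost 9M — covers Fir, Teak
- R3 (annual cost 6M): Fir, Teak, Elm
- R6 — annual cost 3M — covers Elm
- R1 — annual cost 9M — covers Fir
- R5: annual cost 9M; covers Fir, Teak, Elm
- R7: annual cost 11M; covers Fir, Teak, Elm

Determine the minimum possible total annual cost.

6

This is an integer covering problem.
R3 alone covers Fir, Teak, Elm — every station.
Total annual cost: 6.
No cover costs less than 6.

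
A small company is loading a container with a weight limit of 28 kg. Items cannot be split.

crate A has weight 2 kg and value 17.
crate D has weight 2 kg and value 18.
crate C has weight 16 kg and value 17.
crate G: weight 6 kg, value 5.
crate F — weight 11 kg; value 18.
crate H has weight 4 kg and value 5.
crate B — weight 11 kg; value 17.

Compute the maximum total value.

70

This is an integer program with binary decision variables.
crate A + crate D + crate G + crate H + crate B: weight 2 + 2 + 6 + 4 + 11 = 25 ≤ 28, value 17 + 18 + 5 + 5 + 17 = 62.
crate A + crate D + crate G + crate F + crate H: weight 2 + 2 + 6 + 11 + 4 = 25 ≤ 28, value 17 + 18 + 5 + 18 + 5 = 63.
crate A + crate D + crate F + crate B: weight 2 + 2 + 11 + 11 = 26 ≤ 28, value 17 + 18 + 18 + 17 = 70.
Best is crate A, crate D, crate F, and crate B with total value 70.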